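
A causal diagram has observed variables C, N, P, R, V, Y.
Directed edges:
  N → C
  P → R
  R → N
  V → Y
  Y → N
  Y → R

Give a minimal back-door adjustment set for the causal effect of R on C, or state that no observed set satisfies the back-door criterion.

desc(R)\{R}={C,N}; candidates ⊆ {P,V,Y}.
size 0: {}; under {} R still reaches {C,N,P,V,Y} ∋ C.
{Y}: R⊥C given {Y} in G with R→· removed — back-door holds.

R→C: minimal back-door set {Y}.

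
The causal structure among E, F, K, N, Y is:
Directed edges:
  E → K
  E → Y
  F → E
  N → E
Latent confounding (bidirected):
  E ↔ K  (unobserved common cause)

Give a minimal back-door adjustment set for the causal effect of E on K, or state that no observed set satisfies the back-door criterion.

E→K: no observed back-door set.

desc(E)\{E}={K,Y}; candidates ⊆ {F,N}.
E↔K: latent back-door arc(s) into E.
size 0: {}; under {} E still reaches {F,K,N} ∋ K.
size 1: {F}, {N}; under {F} E still reaches {K,N} ∋ K.
size 2: {F,N}; under {F,N} E still reaches {K} ∋ K.
E↔K cannot be blocked by any observed set — no back-door set.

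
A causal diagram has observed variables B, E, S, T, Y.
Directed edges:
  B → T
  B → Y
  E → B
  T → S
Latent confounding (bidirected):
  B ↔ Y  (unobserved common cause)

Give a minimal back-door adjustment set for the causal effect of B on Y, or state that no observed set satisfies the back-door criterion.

desc(B)\{B}={S,T,Y}; candidates ⊆ {E}.
B↔Y: latent back-door arc(s) into B.
size 0: {}; under {} B still reaches {E,Y} ∋ Y.
size 1: {E}; under {E} B still reaches {Y} ∋ Y.
B↔Y cannot be blocked by any observed set — no back-door set.

B→Y: no observed back-door set.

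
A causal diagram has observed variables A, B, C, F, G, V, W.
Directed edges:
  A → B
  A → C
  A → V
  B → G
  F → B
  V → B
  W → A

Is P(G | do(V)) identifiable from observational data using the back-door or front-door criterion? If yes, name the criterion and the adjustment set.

P(G|do(V)): backdoor, adjust for {A}.

desc(V)\{V}={B,G}; candidates ⊆ {A,C,F,W}.
size 0: {}; under {} V still reaches {A,B,C,G,W} ∋ G.
{A}: V⊥G given {A} in G with V→· removed — back-door holds.
P(G|do(V)) = Σ_{A} P(G|V,A)·P(A).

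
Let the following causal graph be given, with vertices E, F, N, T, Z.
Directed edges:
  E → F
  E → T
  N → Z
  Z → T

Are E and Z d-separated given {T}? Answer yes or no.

Bayes-Ball from E | {T} reaches {F,N,Z}.
Z ∈ reach(E|{T}) ⇒ E ⊥̸ Z | {T}.

No — E and Z are d-connected given {T}.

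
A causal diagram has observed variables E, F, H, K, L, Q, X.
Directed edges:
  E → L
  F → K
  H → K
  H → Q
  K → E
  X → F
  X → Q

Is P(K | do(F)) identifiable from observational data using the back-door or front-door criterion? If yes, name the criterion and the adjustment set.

P(K|do(F)): backdoor, adjust for ∅.

desc(F)\{F}={E,K,L}; candidates ⊆ {H,Q,X}.
∅: F⊥K given ∅ in G with F→· removed — back-door holds.
P(K|do(F)) = P(K|F) — no adjustment needed.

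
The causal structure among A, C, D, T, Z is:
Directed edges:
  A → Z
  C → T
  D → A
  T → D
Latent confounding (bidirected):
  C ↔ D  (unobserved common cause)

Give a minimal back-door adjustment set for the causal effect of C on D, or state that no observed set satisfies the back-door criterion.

C→D: no observed back-door set.

desc(C)\{C}={A,D,T,Z}; candidates ⊆ {—}.
C↔D: latent back-door arc(s) into C.
size 0: {}; under {} C still reaches {A,D,Z} ∋ D.
C↔D cannot be blocked by any observed set — no back-door set.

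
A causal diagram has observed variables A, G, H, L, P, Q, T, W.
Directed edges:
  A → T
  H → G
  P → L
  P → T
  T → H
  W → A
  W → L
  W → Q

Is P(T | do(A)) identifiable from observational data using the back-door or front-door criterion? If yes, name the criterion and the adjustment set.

desc(A)\{A}={G,H,T}; candidates ⊆ {L,P,Q,W}.
∅: A⊥T given ∅ in G with A→· removed — back-door holds.
P(T|do(A)) = P(T|A) — no adjustment needed.

P(T|do(A)): backdoor, adjust for ∅.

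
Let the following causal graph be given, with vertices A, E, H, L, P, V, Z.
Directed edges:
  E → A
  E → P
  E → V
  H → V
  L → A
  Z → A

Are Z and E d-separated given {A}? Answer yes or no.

No — Z and E are d-connected given {A}.

Bayes-Ball from Z | {A} reaches {E,L,P,V}.
E ∈ reach(Z|{A}) ⇒ Z ⊥̸ E | {A}.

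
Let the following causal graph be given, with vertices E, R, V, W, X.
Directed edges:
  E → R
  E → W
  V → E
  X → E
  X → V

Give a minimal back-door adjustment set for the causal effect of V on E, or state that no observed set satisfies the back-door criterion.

desc(V)\{V}={E,R,W}; candidates ⊆ {X}.
size 0: {}; under {} V still reaches {E,R,W,X} ∋ E.
{X}: V⊥E given {X} in G with V→· removed — back-door holds.

V→E: minimal back-door set {X}.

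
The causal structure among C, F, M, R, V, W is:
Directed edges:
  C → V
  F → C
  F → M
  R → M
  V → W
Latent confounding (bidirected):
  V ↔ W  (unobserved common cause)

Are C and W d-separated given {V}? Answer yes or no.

No — C and W are d-connected given {V}.

Bayes-Ball from C | {V} reaches {F,M,W}.
W ∈ reach(C|{V}) ⇒ C ⊥̸ W | {V}.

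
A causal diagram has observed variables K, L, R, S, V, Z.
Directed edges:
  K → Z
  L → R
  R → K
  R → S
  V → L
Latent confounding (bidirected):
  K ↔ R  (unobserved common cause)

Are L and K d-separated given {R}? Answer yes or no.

No — L and K are d-connected given {R}.

Bayes-Ball from L | {R} reaches {K,V,Z}.
K ∈ reach(L|{R}) ⇒ L ⊥̸ K | {R}.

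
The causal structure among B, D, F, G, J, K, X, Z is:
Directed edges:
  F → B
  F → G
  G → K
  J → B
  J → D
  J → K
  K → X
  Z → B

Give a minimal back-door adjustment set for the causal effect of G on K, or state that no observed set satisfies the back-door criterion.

G→K: minimal back-door set ∅.

desc(G)\{G}={K,X}; candidates ⊆ {B,D,F,J,Z}.
∅: G⊥K given ∅ in G with G→· removed — back-door holds.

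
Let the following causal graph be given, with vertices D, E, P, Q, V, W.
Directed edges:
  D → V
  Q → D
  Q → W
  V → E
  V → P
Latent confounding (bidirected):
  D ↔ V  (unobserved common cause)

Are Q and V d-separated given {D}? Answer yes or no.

No — Q and V are d-connected given {D}.

Bayes-Ball from Q | {D} reaches {E,P,V,W}.
V ∈ reach(Q|{D}) ⇒ Q ⊥̸ V | {D}.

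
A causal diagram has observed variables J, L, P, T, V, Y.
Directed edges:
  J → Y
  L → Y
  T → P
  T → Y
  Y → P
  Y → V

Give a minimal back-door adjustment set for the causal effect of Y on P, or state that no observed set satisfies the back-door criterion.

Y→P: minimal back-door set {T}.

desc(Y)\{Y}={P,V}; candidates ⊆ {J,L,T}.
size 0: {}; under {} Y still reaches {J,L,P,T} ∋ P.
{T}: Y⊥P given {T} in G with Y→· removed — back-door holds.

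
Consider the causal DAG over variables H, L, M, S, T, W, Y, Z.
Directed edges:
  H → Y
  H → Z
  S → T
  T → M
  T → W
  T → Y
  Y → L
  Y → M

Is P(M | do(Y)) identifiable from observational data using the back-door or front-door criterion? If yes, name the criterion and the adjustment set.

P(M|do(Y)): backdoor, adjust for {T}.

desc(Y)\{Y}={L,M}; candidates ⊆ {H,S,T,W,Z}.
size 0: {}; under {} Y still reaches {H,M,S,T,W,Z} ∋ M.
{T}: Y⊥M given {T} in G with Y→· removed — back-door holds.
P(M|do(Y)) = Σ_{T} P(M|Y,T)·P(T).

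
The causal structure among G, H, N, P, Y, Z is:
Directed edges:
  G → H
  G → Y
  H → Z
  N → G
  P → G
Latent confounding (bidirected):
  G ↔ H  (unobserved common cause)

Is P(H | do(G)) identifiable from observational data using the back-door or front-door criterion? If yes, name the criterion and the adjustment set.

desc(G)\{G}={H,Y,Z}; candidates ⊆ {N,P}.
G↔H: latent back-door arc(s) into G.
size 0: {}; under {} G still reaches {H,N,P,Z} ∋ H.
size 1: {N}, {P}; under {N} G still reaches {H,P,Z} ∋ H.
size 2: {N,P}; under {N,P} G still reaches {H,Z} ∋ H.
G↔H cannot be blocked by any observed set — no back-door set.
No mediator lies on a directed G→…→H path.
Neither criterion identifies P(H|do(G)) in this graph.

P(H|do(G)): not identifiable (no BD/FD set).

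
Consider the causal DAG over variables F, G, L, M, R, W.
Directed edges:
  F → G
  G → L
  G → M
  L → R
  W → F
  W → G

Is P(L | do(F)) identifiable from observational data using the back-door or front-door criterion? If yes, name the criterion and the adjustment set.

desc(F)\{F}={G,L,M,R}; candidates ⊆ {W}.
size 0: {}; under {} F still reaches {G,L,M,R,W} ∋ L.
{W}: F⊥L given {W} in G with F→· removed — back-door holds.
P(L|do(F)) = Σ_{W} P(L|F,W)·P(W).

P(L|do(F)): backdoor, adjust for {W}.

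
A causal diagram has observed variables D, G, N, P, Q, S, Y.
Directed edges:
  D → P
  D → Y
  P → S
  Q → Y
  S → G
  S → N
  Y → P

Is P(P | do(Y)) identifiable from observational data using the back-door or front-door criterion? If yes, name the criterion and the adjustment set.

desc(Y)\{Y}={G,N,P,S}; candidates ⊆ {D,Q}.
size 0: {}; under {} Y still reaches {D,G,N,P,Q,S} ∋ P.
{D}: Y⊥P given {D} in G with Y→· removed — back-door holds.
P(P|do(Y)) = Σ_{D} P(P|Y,D)·P(D).

P(P|do(Y)): backdoor, adjust for {D}.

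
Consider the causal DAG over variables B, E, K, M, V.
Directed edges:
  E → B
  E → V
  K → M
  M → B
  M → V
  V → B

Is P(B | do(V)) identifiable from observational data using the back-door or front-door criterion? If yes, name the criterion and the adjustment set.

desc(V)\{V}={B}; candidates ⊆ {E,K,M}.
size 0: {}; under {} V still reaches {B,E,K,M} ∋ B.
size 1: {E}, {K}, {M}; under {E} V still reaches {B,K,M} ∋ B.
{E,M}: V⊥B given {E,M} in G with V→· removed — back-door holds.
P(B|do(V)) = Σ_{E,M} P(B|V,E,M)·P(E,M).

P(B|do(V)): backdoor, adjust for {E, M}.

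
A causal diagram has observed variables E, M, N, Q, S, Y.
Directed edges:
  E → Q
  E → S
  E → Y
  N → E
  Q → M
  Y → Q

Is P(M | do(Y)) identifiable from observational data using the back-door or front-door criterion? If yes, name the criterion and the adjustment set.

P(M|do(Y)): backdoor, adjust for {E}.

desc(Y)\{Y}={M,Q}; candidates ⊆ {E,N,S}.
size 0: {}; under {} Y still reaches {E,M,N,Q,S} ∋ M.
{E}: Y⊥M given {E} in G with Y→· removed — back-door holds.
P(M|do(Y)) = Σ_{E} P(M|Y,E)·P(E).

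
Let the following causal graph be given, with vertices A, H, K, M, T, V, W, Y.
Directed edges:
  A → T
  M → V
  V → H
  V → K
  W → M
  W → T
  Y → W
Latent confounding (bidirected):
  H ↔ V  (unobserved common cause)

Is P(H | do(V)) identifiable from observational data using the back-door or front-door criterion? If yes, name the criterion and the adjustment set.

P(H|do(V)): not identifiable (no BD/FD set).

desc(V)\{V}={H,K}; candidates ⊆ {A,M,T,W,Y}.
V↔H: latent back-door arc(s) into V.
size 0: {}; under {} V still reaches {H,M,T,W,Y} ∋ H.
size 1: {A}, {M}, {T} …(+2); under {A} V still reaches {H,M,T,W,Y} ∋ H.
size 2: {A,M}, {A,T}, {A,W} …(+7); under {A,M} V still reaches {H} ∋ H.
V↔H cannot be blocked by any observed set — no back-door set.
No mediator lies on a directed V→…→H path.
Neither criterion identifies P(H|do(V)) in this graph.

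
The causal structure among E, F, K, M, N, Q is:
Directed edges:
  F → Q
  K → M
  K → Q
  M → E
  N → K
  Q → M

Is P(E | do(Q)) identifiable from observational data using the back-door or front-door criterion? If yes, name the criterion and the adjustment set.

desc(Q)\{Q}={E,M}; candidates ⊆ {F,K,N}.
size 0: {}; under {} Q still reaches {E,F,K,M,N} ∋ E.
{K}: Q⊥E given {K} in G with Q→· removed — back-door holds.
P(E|do(Q)) = Σ_{K} P(E|Q,K)·P(K).

P(E|do(Q)): backdoor, adjust for {K}.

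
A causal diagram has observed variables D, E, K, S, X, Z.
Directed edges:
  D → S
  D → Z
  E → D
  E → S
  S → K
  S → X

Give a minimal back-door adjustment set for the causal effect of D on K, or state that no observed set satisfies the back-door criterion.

desc(D)\{D}={K,S,X,Z}; candidates ⊆ {E}.
size 0: {}; under {} D still reaches {E,K,S,X} ∋ K.
{E}: D⊥K given {E} in G with D→· removed — back-door holds.

D→K: minimal back-door set {E}.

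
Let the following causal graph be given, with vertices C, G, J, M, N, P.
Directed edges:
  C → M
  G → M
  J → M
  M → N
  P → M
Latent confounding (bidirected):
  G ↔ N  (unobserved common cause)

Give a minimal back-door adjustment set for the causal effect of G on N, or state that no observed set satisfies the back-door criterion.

G→N: no observed back-door set.

desc(G)\{G}={M,N}; candidates ⊆ {C,J,P}.
G↔N: latent back-door arc(s) into G.
size 0: {}; under {} G still reaches {N} ∋ N.
size 1: {C}, {J}, {P}; under {C} G still reaches {N} ∋ N.
size 2: {C,J}, {C,P}, {J,P}; under {C,J} G still reaches {N} ∋ N.
G↔N cannot be blocked by any observed set — no back-door set.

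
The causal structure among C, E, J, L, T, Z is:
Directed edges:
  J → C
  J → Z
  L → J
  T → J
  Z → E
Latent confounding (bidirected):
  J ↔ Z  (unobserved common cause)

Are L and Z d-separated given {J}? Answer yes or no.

No — L and Z are d-connected given {J}.

Bayes-Ball from L | {J} reaches {E,T,Z}.
Z ∈ reach(L|{J}) ⇒ L ⊥̸ Z | {J}.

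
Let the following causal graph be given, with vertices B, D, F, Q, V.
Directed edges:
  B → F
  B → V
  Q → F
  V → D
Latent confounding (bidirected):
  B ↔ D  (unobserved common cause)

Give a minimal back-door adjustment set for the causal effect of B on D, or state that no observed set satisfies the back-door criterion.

B→D: no observed back-door set.

desc(B)\{B}={D,F,V}; candidates ⊆ {Q}.
B↔D: latent back-door arc(s) into B.
size 0: {}; under {} B still reaches {D} ∋ D.
size 1: {Q}; under {Q} B still reaches {D} ∋ D.
B↔D cannot be blocked by any observed set — no back-door set.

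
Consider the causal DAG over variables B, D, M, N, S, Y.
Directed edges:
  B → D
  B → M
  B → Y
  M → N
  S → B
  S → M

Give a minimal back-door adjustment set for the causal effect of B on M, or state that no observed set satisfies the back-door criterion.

desc(B)\{B}={D,M,N,Y}; candidates ⊆ {S}.
size 0: {}; under {} B still reaches {M,N,S} ∋ M.
{S}: B⊥M given {S} in G with B→· removed — back-door holds.

B→M: minimal back-door set {S}.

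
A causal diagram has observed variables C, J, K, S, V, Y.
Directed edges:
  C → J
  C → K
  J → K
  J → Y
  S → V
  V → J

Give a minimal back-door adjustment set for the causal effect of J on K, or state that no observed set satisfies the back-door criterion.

J→K: minimal back-door set {C}.

desc(J)\{J}={K,Y}; candidates ⊆ {C,S,V}.
size 0: {}; under {} J still reaches {C,K,S,V} ∋ K.
{C}: J⊥K given {C} in G with J→· removed — back-door holds.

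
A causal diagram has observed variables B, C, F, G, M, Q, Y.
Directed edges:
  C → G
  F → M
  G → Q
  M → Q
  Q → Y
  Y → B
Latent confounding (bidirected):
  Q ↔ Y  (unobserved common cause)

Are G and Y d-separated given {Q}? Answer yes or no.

Bayes-Ball from G | {Q} reaches {B,C,F,M,Y}.
Y ∈ reach(G|{Q}) ⇒ G ⊥̸ Y | {Q}.

No — G and Y are d-connected given {Q}.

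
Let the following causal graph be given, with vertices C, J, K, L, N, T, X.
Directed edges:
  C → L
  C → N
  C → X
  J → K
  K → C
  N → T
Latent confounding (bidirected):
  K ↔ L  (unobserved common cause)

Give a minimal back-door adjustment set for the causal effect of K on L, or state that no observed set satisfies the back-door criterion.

desc(K)\{K}={C,L,N,T,X}; candidates ⊆ {J}.
K↔L: latent back-door arc(s) into K.
size 0: {}; under {} K still reaches {J,L} ∋ L.
size 1: {J}; under {J} K still reaches {L} ∋ L.
K↔L cannot be blocked by any observed set — no back-door set.

K→L: no observed back-door set.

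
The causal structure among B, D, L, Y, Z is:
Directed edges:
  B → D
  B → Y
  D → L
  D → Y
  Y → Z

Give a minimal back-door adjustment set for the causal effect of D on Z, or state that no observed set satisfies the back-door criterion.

D→Z: minimal back-door set {B}.

desc(D)\{D}={L,Y,Z}; candidates ⊆ {B}.
size 0: {}; under {} D still reaches {B,Y,Z} ∋ Z.
{B}: D⊥Z given {B} in G with D→· removed — back-door holds.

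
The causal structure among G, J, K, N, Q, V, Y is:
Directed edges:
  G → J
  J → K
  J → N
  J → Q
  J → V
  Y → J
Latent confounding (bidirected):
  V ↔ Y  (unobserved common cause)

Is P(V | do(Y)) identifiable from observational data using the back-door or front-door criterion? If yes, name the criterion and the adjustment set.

P(V|do(Y)): frontdoor, adjust for {J}.

desc(Y)\{Y}={J,K,N,Q,V}; candidates ⊆ {G}.
Y↔V: latent back-door arc(s) into Y.
size 0: {}; under {} Y still reaches {V} ∋ V.
size 1: {G}; under {G} Y still reaches {V} ∋ V.
Y↔V cannot be blocked by any observed set — no back-door set.
{J}: (i) intercepts every directed Y→V path; (ii) no back-door Y→{J}; (iii) {Y} blocks every back-door {J}→V. Front-door holds.
P(V|do(Y)) = Σ_{J} P(J|Y) Σ_{Y'} P(V|J,Y')P(Y').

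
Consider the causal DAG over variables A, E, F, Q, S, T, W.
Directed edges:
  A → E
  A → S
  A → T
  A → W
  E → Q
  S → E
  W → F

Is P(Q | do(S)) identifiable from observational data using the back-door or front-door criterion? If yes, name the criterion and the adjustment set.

P(Q|do(S)): backdoor, adjust for {A}.

desc(S)\{S}={E,Q}; candidates ⊆ {A,F,T,W}.
size 0: {}; under {} S still reaches {A,E,F,Q,T,W} ∋ Q.
{A}: S⊥Q given {A} in G with S→· removed — back-door holds.
P(Q|do(S)) = Σ_{A} P(Q|S,A)·P(A).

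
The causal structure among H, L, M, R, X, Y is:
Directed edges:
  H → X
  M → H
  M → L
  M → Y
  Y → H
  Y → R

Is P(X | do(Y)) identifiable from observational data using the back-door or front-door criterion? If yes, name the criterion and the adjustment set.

desc(Y)\{Y}={H,R,X}; candidates ⊆ {L,M}.
size 0: {}; under {} Y still reaches {H,L,M,X} ∋ X.
{M}: Y⊥X given {M} in G with Y→· removed — back-door holds.
P(X|do(Y)) = Σ_{M} P(X|Y,M)·P(M).

P(X|do(Y)): backdoor, adjust for {M}.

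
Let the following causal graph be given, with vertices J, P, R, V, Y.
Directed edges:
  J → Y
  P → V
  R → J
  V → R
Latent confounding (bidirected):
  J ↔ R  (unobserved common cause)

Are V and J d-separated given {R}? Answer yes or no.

No — V and J are d-connected given {R}.

Bayes-Ball from V | {R} reaches {J,P,Y}.
J ∈ reach(V|{R}) ⇒ V ⊥̸ J | {R}.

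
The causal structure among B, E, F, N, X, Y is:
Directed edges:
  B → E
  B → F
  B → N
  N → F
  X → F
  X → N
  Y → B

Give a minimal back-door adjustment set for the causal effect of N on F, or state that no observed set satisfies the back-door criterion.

desc(N)\{N}={F}; candidates ⊆ {B,E,X,Y}.
size 0: {}; under {} N still reaches {B,E,F,X,Y} ∋ F.
size 1: {B}, {E}, {X} …(+1); under {B} N still reaches {F,X} ∋ F.
{B,X}: N⊥F given {B,X} in G with N→· removed — back-door holds.

N→F: minimal back-door set {B, X}.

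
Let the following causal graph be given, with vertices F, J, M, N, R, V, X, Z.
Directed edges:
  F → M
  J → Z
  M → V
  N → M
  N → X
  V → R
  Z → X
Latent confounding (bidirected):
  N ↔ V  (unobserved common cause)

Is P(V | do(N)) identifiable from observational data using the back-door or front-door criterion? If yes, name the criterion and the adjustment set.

desc(N)\{N}={M,R,V,X}; candidates ⊆ {F,J,Z}.
N↔V: latent back-door arc(s) into N.
size 0: {}; under {} N still reaches {R,V} ∋ V.
size 1: {F}, {J}, {Z}; under {F} N still reaches {R,V} ∋ V.
size 2: {F,J}, {F,Z}, {J,Z}; under {F,J} N still reaches {R,V} ∋ V.
N↔V cannot be blocked by any observed set — no back-door set.
{M}: (i) intercepts every directed N→V path; (ii) no back-door N→{M}; (iii) {N} blocks every back-door {M}→V. Front-door holds.
P(V|do(N)) = Σ_{M} P(M|N) Σ_{N'} P(V|M,N')P(N').

P(V|do(N)): frontdoor, adjust for {M}.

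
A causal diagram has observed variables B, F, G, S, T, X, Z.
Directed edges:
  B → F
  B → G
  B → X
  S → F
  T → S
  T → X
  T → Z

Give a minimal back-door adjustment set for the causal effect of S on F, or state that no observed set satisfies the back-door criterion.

S→F: minimal back-door set ∅.

desc(S)\{S}={F}; candidates ⊆ {B,G,T,X,Z}.
∅: S⊥F given ∅ in G with S→· removed — back-door holds.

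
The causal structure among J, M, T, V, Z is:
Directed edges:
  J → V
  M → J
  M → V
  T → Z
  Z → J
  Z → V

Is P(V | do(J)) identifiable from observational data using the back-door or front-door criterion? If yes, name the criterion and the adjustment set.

desc(J)\{J}={V}; candidates ⊆ {M,T,Z}.
size 0: {}; under {} J still reaches {M,T,V,Z} ∋ V.
size 1: {M}, {T}, {Z}; under {M} J still reaches {T,V,Z} ∋ V.
{M,Z}: J⊥V given {M,Z} in G with J→· removed — back-door holds.
P(V|do(J)) = Σ_{M,Z} P(V|J,M,Z)·P(M,Z).

P(V|do(J)): backdoor, adjust for {M, Z}.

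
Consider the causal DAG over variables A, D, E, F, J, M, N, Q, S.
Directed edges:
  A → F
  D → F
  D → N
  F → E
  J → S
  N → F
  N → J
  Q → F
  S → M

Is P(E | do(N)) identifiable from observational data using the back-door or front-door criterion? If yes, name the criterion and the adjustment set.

desc(N)\{N}={E,F,J,M,S}; candidates ⊆ {A,D,Q}.
size 0: {}; under {} N still reaches {D,E,F} ∋ E.
{D}: N⊥E given {D} in G with N→· removed — back-door holds.
P(E|do(N)) = Σ_{D} P(E|N,D)·P(D).

P(E|do(N)): backdoor, adjust for {D}.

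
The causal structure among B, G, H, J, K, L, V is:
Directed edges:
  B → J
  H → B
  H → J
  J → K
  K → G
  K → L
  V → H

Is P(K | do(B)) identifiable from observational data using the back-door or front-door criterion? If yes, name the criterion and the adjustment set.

desc(B)\{B}={G,J,K,L}; candidates ⊆ {H,V}.
size 0: {}; under {} B still reaches {G,H,J,K,L,V} ∋ K.
{H}: B⊥K given {H} in G with B→· removed — back-door holds.
P(K|do(B)) = Σ_{H} P(K|B,H)·P(H).

P(K|do(B)): backdoor, adjust for {H}.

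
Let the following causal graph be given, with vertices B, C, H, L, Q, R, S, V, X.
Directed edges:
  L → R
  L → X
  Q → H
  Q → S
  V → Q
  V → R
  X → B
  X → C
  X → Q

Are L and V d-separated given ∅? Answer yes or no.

Yes — L ⊥ V | ∅.

Bayes-Ball from L | ∅ reaches {B,C,H,Q,R,S,X}.
V ∉ reach(L|∅) ⇒ L ⊥ V | ∅.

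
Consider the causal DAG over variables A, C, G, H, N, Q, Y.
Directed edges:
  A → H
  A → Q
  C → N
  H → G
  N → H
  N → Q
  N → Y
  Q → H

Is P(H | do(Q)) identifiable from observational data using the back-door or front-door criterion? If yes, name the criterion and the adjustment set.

P(H|do(Q)): backdoor, adjust for {A, N}.

desc(Q)\{Q}={G,H}; candidates ⊆ {A,C,N,Y}.
size 0: {}; under {} Q still reaches {A,C,G,H,N,Y} ∋ H.
size 1: {A}, {C}, {N} …(+1); under {A} Q still reaches {C,G,H,N,Y} ∋ H.
{A,N}: Q⊥H given {A,N} in G with Q→· removed — back-door holds.
P(H|do(Q)) = Σ_{A,N} P(H|Q,A,N)·P(A,N).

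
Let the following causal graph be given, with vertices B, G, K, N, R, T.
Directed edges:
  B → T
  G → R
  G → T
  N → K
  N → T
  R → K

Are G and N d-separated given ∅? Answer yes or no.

Bayes-Ball from G | ∅ reaches {K,R,T}.
N ∉ reach(G|∅) ⇒ G ⊥ N | ∅.

Yes — G ⊥ N | ∅.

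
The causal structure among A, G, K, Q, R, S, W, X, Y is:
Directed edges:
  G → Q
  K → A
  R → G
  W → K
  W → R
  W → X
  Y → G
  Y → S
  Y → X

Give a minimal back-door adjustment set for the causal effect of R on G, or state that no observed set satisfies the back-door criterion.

R→G: minimal back-door set ∅.

desc(R)\{R}={G,Q}; candidates ⊆ {A,K,S,W,X,Y}.
∅: R⊥G given ∅ in G with R→· removed — back-door holds.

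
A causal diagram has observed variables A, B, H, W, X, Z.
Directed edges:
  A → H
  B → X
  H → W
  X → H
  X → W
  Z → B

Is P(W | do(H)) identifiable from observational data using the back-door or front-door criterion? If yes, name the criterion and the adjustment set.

P(W|do(H)): backdoor, adjust for {X}.

desc(H)\{H}={W}; candidates ⊆ {A,B,X,Z}.
size 0: {}; under {} H still reaches {A,B,W,X,Z} ∋ W.
{X}: H⊥W given {X} in G with H→· removed — back-door holds.
P(W|do(H)) = Σ_{X} P(W|H,X)·P(X).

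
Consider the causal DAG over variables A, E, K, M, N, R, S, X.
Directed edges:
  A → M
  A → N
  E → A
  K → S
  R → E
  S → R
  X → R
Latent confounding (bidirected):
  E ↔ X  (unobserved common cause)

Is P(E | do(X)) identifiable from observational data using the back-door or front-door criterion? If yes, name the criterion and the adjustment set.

P(E|do(X)): frontdoor, adjust for {R}.

desc(X)\{X}={A,E,M,N,R}; candidates ⊆ {K,S}.
X↔E: latent back-door arc(s) into X.
size 0: {}; under {} X still reaches {A,E,M,N} ∋ E.
size 1: {K}, {S}; under {K} X still reaches {A,E,M,N} ∋ E.
size 2: {K,S}; under {K,S} X still reaches {A,E,M,N} ∋ E.
X↔E cannot be blocked by any observed set — no back-door set.
{R}: (i) intercepts every directed X→E path; (ii) no back-door X→{R}; (iii) {X} blocks every back-door {R}→E. Front-door holds.
P(E|do(X)) = Σ_{R} P(R|X) Σ_{X'} P(E|R,X')P(X').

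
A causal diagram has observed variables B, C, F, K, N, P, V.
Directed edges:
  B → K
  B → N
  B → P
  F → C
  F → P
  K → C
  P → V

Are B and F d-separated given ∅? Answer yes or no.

Bayes-Ball from B | ∅ reaches {C,K,N,P,V}.
F ∉ reach(B|∅) ⇒ B ⊥ F | ∅.

Yes — B ⊥ F | ∅.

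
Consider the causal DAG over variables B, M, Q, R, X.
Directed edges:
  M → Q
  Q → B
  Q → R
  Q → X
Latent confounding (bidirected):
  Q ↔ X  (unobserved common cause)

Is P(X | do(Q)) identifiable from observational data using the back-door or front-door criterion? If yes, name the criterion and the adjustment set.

P(X|do(Q)): not identifiable (no BD/FD set).

desc(Q)\{Q}={B,R,X}; candidates ⊆ {M}.
Q↔X: latent back-door arc(s) into Q.
size 0: {}; under {} Q still reaches {M,X} ∋ X.
size 1: {M}; under {M} Q still reaches {X} ∋ X.
Q↔X cannot be blocked by any observed set — no back-door set.
No mediator lies on a directed Q→…→X path.
Neither criterion identifies P(X|do(Q)) in this graph.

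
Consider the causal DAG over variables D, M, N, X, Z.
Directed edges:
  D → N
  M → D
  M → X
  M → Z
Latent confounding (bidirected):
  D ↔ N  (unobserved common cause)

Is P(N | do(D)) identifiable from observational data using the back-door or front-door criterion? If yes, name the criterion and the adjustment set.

P(N|do(D)): not identifiable (no BD/FD set).

desc(D)\{D}={N}; candidates ⊆ {M,X,Z}.
D↔N: latent back-door arc(s) into D.
size 0: {}; under {} D still reaches {M,N,X,Z} ∋ N.
size 1: {M}, {X}, {Z}; under {M} D still reaches {N} ∋ N.
size 2: {M,X}, {M,Z}, {X,Z}; under {M,X} D still reaches {N} ∋ N.
D↔N cannot be blocked by any observed set — no back-door set.
No mediator lies on a directed D→…→N path.
Neither criterion identifies P(N|do(D)) in this graph.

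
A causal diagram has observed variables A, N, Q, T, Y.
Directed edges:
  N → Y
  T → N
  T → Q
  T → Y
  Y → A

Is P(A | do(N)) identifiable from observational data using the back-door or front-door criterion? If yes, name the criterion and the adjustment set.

P(A|do(N)): backdoor, adjust for {T}.

desc(N)\{N}={A,Y}; candidates ⊆ {Q,T}.
size 0: {}; under {} N still reaches {A,Q,T,Y} ∋ A.
{T}: N⊥A given {T} in G with N→· removed — back-door holds.
P(A|do(N)) = Σ_{T} P(A|N,T)·P(T).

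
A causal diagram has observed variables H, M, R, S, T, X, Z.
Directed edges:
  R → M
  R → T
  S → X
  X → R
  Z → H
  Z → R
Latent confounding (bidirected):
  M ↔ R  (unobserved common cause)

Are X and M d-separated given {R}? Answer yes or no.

Bayes-Ball from X | {R} reaches {H,M,S,Z}.
M ∈ reach(X|{R}) ⇒ X ⊥̸ M | {R}.

No — X and M are d-connected given {R}.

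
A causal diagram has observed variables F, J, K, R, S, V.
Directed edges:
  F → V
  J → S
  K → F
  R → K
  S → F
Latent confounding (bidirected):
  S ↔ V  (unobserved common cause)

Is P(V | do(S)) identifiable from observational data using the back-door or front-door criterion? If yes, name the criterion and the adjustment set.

desc(S)\{S}={F,V}; candidates ⊆ {J,K,R}.
S↔V: latent back-door arc(s) into S.
size 0: {}; under {} S still reaches {J,V} ∋ V.
size 1: {J}, {K}, {R}; under {J} S still reaches {V} ∋ V.
size 2: {J,K}, {J,R}, {K,R}; under {J,K} S still reaches {V} ∋ V.
S↔V cannot be blocked by any observed set — no back-door set.
{F}: (i) intercepts every directed S→V path; (ii) no back-door S→{F}; (iii) {S} blocks every back-door {F}→V. Front-door holds.
P(V|do(S)) = Σ_{F} P(F|S) Σ_{S'} P(V|F,S')P(S').

P(V|do(S)): frontdoor, adjust for {F}.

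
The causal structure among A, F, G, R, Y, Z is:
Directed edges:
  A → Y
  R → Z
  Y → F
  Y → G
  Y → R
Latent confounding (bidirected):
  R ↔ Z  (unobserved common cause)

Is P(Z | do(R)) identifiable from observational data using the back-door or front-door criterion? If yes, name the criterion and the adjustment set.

P(Z|do(R)): not identifiable (no BD/FD set).

desc(R)\{R}={Z}; candidates ⊆ {A,F,G,Y}.
R↔Z: latent back-door arc(s) into R.
size 0: {}; under {} R still reaches {A,F,G,Y,Z} ∋ Z.
size 1: {A}, {F}, {G} …(+1); under {A} R still reaches {F,G,Y,Z} ∋ Z.
size 2: {A,F}, {A,G}, {A,Y} …(+3); under {A,F} R still reaches {G,Y,Z} ∋ Z.
R↔Z cannot be blocked by any observed set — no back-door set.
No mediator lies on a directed R→…→Z path.
Neither criterion identifies P(Z|do(R)) in this graph.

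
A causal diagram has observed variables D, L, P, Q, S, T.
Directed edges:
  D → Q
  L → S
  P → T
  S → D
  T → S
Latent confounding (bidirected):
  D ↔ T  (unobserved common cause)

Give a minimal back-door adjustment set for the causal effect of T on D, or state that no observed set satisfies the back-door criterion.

T→D: no observed back-door set.

desc(T)\{T}={D,Q,S}; candidates ⊆ {L,P}.
T↔D: latent back-door arc(s) into T.
size 0: {}; under {} T still reaches {D,P,Q} ∋ D.
size 1: {L}, {P}; under {L} T still reaches {D,P,Q} ∋ D.
size 2: {L,P}; under {L,P} T still reaches {D,Q} ∋ D.
T↔D cannot be blocked by any observed set — no back-door set.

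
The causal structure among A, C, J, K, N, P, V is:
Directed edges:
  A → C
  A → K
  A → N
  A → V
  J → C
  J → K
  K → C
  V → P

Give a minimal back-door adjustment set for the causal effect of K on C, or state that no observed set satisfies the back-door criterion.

desc(K)\{K}={C}; candidates ⊆ {A,J,N,P,V}.
size 0: {}; under {} K still reaches {A,C,J,N,P,V} ∋ C.
size 1: {A}, {J}, {N} …(+2); under {A} K still reaches {C,J} ∋ C.
{A,J}: K⊥C given {A,J} in G with K→· removed — back-door holds.

K→C: minimal back-door set {A, J}.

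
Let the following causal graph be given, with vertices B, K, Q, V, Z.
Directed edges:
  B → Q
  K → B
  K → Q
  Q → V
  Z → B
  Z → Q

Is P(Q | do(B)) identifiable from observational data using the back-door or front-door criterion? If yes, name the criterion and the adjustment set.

P(Q|do(B)): backdoor, adjust for {K, Z}.

desc(B)\{B}={Q,V}; candidates ⊆ {K,Z}.
size 0: {}; under {} B still reaches {K,Q,V,Z} ∋ Q.
size 1: {K}, {Z}; under {K} B still reaches {Q,V,Z} ∋ Q.
{K,Z}: B⊥Q given {K,Z} in G with B→· removed — back-door holds.
P(Q|do(B)) = Σ_{K,Z} P(Q|B,K,Z)·P(K,Z).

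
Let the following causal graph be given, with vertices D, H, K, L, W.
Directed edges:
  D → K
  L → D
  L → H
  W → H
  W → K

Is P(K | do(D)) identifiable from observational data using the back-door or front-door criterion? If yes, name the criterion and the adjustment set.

P(K|do(D)): backdoor, adjust for ∅.

desc(D)\{D}={K}; candidates ⊆ {H,L,W}.
∅: D⊥K given ∅ in G with D→· removed — back-door holds.
P(K|do(D)) = P(K|D) — no adjustment needed.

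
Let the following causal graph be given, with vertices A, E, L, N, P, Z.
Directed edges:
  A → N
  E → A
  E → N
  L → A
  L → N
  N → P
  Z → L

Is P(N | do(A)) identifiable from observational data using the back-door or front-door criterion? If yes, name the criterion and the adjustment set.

P(N|do(A)): backdoor, adjust for {E, L}.

desc(A)\{A}={N,P}; candidates ⊆ {E,L,Z}.
size 0: {}; under {} A still reaches {E,L,N,P,Z} ∋ N.
size 1: {E}, {L}, {Z}; under {E} A still reaches {L,N,P,Z} ∋ N.
{E,L}: A⊥N given {E,L} in G with A→· removed — back-door holds.
P(N|do(A)) = Σ_{E,L} P(N|A,E,L)·P(E,L).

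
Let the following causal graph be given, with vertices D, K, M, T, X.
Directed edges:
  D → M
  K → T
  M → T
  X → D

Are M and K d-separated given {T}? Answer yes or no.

No — M and K are d-connected given {T}.

Bayes-Ball from M | {T} reaches {D,K,X}.
K ∈ reach(M|{T}) ⇒ M ⊥̸ K | {T}.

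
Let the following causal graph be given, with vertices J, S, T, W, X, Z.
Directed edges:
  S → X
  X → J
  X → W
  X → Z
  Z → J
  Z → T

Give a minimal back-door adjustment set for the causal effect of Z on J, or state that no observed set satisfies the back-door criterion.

desc(Z)\{Z}={J,T}; candidates ⊆ {S,W,X}.
size 0: {}; under {} Z still reaches {J,S,W,X} ∋ J.
{X}: Z⊥J given {X} in G with Z→· removed — back-door holds.

Z→J: minimal back-door set {X}.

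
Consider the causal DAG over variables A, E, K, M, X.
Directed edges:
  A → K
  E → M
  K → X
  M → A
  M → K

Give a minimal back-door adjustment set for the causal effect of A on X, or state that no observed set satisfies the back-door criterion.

A→X: minimal back-door set {M}.

desc(A)\{A}={K,X}; candidates ⊆ {E,M}.
size 0: {}; under {} A still reaches {E,K,M,X} ∋ X.
{M}: A⊥X given {M} in G with A→· removed — back-door holds.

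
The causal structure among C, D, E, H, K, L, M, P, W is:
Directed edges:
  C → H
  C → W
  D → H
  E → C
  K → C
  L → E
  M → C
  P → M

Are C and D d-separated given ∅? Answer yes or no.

Bayes-Ball from C | ∅ reaches {E,H,K,L,M,P,W}.
D ∉ reach(C|∅) ⇒ C ⊥ D | ∅.

Yes — C ⊥ D | ∅.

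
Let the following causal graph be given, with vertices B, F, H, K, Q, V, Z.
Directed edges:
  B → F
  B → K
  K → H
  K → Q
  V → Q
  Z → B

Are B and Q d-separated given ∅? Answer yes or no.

No — B and Q are d-connected given ∅.

Bayes-Ball from B | ∅ reaches {F,H,K,Q,Z}.
Q ∈ reach(B|∅) ⇒ B ⊥̸ Q | ∅.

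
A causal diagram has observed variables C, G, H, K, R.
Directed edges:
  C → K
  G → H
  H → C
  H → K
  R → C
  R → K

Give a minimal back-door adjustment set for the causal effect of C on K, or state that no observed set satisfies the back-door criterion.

C→K: minimal back-door set {H, R}.

desc(C)\{C}={K}; candidates ⊆ {G,H,R}.
size 0: {}; under {} C still reaches {G,H,K,R} ∋ K.
size 1: {G}, {H}, {R}; under {G} C still reaches {H,K,R} ∋ K.
{H,R}: C⊥K given {H,R} in G with C→· removed — back-door holds.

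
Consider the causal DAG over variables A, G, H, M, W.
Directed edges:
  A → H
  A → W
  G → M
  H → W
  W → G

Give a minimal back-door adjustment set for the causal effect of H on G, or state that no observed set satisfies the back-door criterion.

desc(H)\{H}={G,M,W}; candidates ⊆ {A}.
size 0: {}; under {} H still reaches {A,G,M,W} ∋ G.
{A}: H⊥G given {A} in G with H→· removed — back-door holds.

H→G: minimal back-door set {A}.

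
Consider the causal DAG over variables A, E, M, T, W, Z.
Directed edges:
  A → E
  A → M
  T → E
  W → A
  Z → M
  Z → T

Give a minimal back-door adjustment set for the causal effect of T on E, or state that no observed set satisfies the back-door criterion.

desc(T)\{T}={E}; candidates ⊆ {A,M,W,Z}.
∅: T⊥E given ∅ in G with T→· removed — back-door holds.

T→E: minimal back-door set ∅.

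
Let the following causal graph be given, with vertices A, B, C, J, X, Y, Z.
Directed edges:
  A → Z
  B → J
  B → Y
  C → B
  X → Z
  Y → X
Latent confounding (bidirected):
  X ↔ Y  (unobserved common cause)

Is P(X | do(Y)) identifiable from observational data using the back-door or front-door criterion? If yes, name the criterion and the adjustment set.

P(X|do(Y)): not identifiable (no BD/FD set).

desc(Y)\{Y}={X,Z}; candidates ⊆ {A,B,C,J}.
Y↔X: latent back-door arc(s) into Y.
size 0: {}; under {} Y still reaches {B,C,J,X,Z} ∋ X.
size 1: {A}, {B}, {C} …(+1); under {A} Y still reaches {B,C,J,X,Z} ∋ X.
size 2: {A,B}, {A,C}, {A,J} …(+3); under {A,B} Y still reaches {X,Z} ∋ X.
Y↔X cannot be blocked by any observed set — no back-door set.
No mediator lies on a directed Y→…→X path.
Neither criterion identifies P(X|do(Y)) in this graph.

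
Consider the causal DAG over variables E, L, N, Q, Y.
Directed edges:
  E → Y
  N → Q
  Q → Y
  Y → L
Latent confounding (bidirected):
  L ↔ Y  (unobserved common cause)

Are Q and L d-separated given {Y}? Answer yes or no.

No — Q and L are d-connected given {Y}.

Bayes-Ball from Q | {Y} reaches {E,L,N}.
L ∈ reach(Q|{Y}) ⇒ Q ⊥̸ L | {Y}.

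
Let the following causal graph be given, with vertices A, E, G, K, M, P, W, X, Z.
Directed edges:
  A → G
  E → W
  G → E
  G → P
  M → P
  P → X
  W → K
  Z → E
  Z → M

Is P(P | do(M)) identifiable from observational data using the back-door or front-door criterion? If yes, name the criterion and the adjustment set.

P(P|do(M)): backdoor, adjust for ∅.

desc(M)\{M}={P,X}; candidates ⊆ {A,E,G,K,W,Z}.
∅: M⊥P given ∅ in G with M→· removed — back-door holds.
P(P|do(M)) = P(P|M) — no adjustment needed.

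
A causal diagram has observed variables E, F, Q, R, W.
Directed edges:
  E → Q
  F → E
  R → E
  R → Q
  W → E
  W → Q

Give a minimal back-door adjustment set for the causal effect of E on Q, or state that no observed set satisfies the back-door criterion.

desc(E)\{E}={Q}; candidates ⊆ {F,R,W}.
size 0: {}; under {} E still reaches {F,Q,R,W} ∋ Q.
size 1: {F}, {R}, {W}; under {F} E still reaches {Q,R,W} ∋ Q.
{R,W}: E⊥Q given {R,W} in G with E→· removed — back-door holds.

E→Q: minimal back-door set {R, W}.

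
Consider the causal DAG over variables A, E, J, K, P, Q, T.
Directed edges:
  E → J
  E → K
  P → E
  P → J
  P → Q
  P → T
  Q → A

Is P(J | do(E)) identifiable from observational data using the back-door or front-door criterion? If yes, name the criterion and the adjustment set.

P(J|do(E)): backdoor, adjust for {P}.

desc(E)\{E}={J,K}; candidates ⊆ {A,P,Q,T}.
size 0: {}; under {} E still reaches {A,J,P,Q,T} ∋ J.
{P}: E⊥J given {P} in G with E→· removed — back-door holds.
P(J|do(E)) = Σ_{P} P(J|E,P)·P(P).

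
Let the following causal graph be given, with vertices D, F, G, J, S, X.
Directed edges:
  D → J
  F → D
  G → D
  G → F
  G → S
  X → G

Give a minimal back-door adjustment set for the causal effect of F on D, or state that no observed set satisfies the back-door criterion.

desc(F)\{F}={D,J}; candidates ⊆ {G,S,X}.
size 0: {}; under {} F still reaches {D,G,J,S,X} ∋ D.
{G}: F⊥D given {G} in G with F→· removed — back-door holds.

F→D: minimal back-door set {G}.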